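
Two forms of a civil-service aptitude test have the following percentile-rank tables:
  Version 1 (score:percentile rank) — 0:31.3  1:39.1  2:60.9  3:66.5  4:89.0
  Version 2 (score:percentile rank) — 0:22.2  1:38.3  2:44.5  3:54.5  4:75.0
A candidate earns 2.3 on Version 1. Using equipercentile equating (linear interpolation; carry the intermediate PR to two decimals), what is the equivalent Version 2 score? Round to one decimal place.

PR of 2.3 on Version 1: 60.9 + (2.3 − 2)/(3 − 2) × (66.5 − 60.9) = 62.58
On Version 2, PR 62.58 falls between score 3 (PR 54.5) and 4 (PR 75.0).
Interpolate: 3 + (62.58 − 54.5)/(75.0 − 54.5) × (4 − 3) = 3.4

3.4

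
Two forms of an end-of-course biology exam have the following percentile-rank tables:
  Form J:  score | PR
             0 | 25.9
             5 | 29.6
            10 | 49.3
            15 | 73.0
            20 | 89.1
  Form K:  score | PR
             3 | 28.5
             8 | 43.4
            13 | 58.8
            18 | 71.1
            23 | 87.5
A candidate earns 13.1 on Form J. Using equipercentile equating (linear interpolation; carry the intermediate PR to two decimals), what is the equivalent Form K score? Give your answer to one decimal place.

15.1

PR of 13.1 on Form J: 49.3 + (13.1 − 10)/(15 − 10) × (73.0 − 49.3) = 63.99
On Form K, PR 63.99 falls between score 13 (PR 58.8) and 18 (PR 71.1).
Interpolate: 13 + (63.99 − 58.8)/(71.1 − 58.8) × (18 − 13) = 15.1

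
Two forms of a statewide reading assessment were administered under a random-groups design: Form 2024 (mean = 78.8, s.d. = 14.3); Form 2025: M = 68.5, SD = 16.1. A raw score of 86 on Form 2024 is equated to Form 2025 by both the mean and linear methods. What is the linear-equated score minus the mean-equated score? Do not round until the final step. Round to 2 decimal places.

0.91

Mean-equated: 86 + (68.5 − 78.8) = 75.70
Linear-equated: (16.1/14.3)(86 − 78.8) + 68.5 = 76.606
Difference = 76.606 − 75.70 = 0.91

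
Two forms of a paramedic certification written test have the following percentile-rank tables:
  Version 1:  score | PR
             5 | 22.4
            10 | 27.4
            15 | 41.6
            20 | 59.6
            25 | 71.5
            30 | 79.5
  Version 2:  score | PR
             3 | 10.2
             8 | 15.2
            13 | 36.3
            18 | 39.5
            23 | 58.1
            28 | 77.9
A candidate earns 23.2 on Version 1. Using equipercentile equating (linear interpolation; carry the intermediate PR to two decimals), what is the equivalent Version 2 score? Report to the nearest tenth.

PR of 23.2 on Version 1: 59.6 + (23.2 − 20)/(25 − 20) × (71.5 − 59.6) = 67.22
On Version 2, PR 67.22 falls between score 23 (PR 58.1) and 28 (PR 77.9).
Interpolate: 23 + (67.22 − 58.1)/(77.9 − 58.1) × (28 − 23) = 25.3

25.3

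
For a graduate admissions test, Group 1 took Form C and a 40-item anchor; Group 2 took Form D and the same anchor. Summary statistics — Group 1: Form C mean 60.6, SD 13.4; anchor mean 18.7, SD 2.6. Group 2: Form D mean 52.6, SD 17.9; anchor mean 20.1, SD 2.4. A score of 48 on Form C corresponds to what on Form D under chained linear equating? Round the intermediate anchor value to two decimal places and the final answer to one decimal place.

Form C → anchor (Group 1): v = (2.6/13.4)(48 − 60.6) + 18.7 = 16.26
anchor → Form D (Group 2): y = (17.9/2.4)(16.26 − 20.1) + 52.6 = 24.0

24.0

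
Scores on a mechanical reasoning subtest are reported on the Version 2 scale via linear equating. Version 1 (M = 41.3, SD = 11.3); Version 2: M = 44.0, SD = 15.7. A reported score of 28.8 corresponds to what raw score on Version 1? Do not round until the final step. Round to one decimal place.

30.4

Invert y = (SD_Y/SD_X)(x − M_X) + M_Y:
x = (SD_X/SD_Y)(y − M_Y) + M_X = (11.3/15.7)(28.8 − 44.0) + 41.3
x = 0.719745 × -15.200 + 41.3 = 30.4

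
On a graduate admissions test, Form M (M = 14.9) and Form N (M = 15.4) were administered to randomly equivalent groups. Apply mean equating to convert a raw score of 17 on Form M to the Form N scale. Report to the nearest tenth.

17.5

Mean equating: y = x + (M_Y − M_X) = 17 + (15.4 − 14.9) = 17.5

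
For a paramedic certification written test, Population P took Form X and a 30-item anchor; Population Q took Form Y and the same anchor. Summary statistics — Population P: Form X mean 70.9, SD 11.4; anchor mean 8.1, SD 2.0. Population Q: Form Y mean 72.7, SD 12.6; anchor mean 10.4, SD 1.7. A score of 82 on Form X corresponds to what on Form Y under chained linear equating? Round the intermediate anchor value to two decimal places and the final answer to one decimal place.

Form X → anchor (Population P): v = (2.0/11.4)(82 − 70.9) + 8.1 = 10.05
anchor → Form Y (Population Q): y = (12.6/1.7)(10.05 − 10.4) + 72.7 = 70.1

70.1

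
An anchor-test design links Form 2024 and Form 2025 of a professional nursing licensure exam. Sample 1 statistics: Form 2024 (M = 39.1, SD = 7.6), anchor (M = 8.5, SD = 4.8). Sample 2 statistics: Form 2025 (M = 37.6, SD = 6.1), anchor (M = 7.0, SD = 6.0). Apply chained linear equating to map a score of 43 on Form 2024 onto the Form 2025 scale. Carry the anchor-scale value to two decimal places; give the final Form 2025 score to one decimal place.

41.6

Form 2024 → anchor (Sample 1): v = (4.8/7.6)(43 − 39.1) + 8.5 = 10.96
anchor → Form 2025 (Sample 2): y = (6.1/6.0)(10.96 − 7.0) + 37.6 = 41.6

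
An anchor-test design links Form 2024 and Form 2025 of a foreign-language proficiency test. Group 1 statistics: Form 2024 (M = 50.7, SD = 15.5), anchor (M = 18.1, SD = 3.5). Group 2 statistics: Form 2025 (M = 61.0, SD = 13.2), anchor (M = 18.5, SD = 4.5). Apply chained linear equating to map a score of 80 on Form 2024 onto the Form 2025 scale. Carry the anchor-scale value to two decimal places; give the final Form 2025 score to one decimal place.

Form 2024 → anchor (Group 1): v = (3.5/15.5)(80 − 50.7) + 18.1 = 24.72
anchor → Form 2025 (Group 2): y = (13.2/4.5)(24.72 − 18.5) + 61.0 = 79.2

79.2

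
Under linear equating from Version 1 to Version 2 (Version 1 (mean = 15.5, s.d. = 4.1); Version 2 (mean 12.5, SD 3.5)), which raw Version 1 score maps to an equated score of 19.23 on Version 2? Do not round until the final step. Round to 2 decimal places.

Invert y = (SD_Y/SD_X)(x − M_X) + M_Y:
x = (SD_X/SD_Y)(y − M_Y) + M_X = (4.1/3.5)(19.23 − 12.5) + 15.5
x = 1.171429 × 6.730 + 15.5 = 23.38

23.38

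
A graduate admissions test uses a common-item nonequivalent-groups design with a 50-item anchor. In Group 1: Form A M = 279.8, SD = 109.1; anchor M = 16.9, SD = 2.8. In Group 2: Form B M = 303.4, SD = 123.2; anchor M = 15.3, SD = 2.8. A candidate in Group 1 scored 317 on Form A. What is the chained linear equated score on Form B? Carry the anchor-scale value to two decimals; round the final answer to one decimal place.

Form A → anchor (Group 1): v = (2.8/109.1)(317 − 279.8) + 16.9 = 17.85
anchor → Form B (Group 2): y = (123.2/2.8)(17.85 − 15.3) + 303.4 = 415.6

415.6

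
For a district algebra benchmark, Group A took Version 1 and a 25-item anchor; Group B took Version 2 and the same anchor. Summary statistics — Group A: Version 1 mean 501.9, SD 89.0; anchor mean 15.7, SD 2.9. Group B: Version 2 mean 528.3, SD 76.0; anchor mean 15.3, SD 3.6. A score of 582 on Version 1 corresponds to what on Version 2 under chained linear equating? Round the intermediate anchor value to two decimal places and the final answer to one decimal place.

591.8

Version 1 → anchor (Group A): v = (2.9/89.0)(582 − 501.9) + 15.7 = 18.31
anchor → Version 2 (Group B): y = (76.0/3.6)(18.31 − 15.3) + 528.3 = 591.8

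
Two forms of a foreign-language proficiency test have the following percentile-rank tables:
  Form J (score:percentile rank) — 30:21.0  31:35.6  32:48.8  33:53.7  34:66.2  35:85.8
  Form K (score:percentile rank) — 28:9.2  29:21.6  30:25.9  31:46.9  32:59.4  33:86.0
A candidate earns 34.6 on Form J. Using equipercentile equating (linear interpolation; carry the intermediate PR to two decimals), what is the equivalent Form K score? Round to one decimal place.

32.7

PR of 34.6 on Form J: 66.2 + (34.6 − 34)/(35 − 34) × (85.8 − 66.2) = 77.96
On Form K, PR 77.96 falls between score 32 (PR 59.4) and 33 (PR 86.0).
Interpolate: 32 + (77.96 − 59.4)/(86.0 − 59.4) × (33 − 32) = 32.7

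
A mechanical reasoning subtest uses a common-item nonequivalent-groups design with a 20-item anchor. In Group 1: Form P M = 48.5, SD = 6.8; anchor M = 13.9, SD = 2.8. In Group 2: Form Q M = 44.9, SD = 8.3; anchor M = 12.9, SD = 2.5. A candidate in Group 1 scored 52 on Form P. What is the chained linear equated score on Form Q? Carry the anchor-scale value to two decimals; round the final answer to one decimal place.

53.0

Form P → anchor (Group 1): v = (2.8/6.8)(52 − 48.5) + 13.9 = 15.34
anchor → Form Q (Group 2): y = (8.3/2.5)(15.34 − 12.9) + 44.9 = 53.0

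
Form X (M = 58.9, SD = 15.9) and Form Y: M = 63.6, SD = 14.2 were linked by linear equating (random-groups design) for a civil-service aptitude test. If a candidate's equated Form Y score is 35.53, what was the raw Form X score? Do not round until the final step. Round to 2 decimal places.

Invert y = (SD_Y/SD_X)(x − M_X) + M_Y:
x = (SD_X/SD_Y)(y − M_Y) + M_X = (15.9/14.2)(35.53 − 63.6) + 58.9
x = 1.119718 × -28.070 + 58.9 = 27.47

27.47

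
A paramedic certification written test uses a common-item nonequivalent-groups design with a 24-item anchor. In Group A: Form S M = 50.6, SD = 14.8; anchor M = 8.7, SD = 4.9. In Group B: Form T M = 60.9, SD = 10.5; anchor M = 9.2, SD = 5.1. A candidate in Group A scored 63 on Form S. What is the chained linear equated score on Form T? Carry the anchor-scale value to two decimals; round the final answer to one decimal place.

68.3

Form S → anchor (Group A): v = (4.9/14.8)(63 − 50.6) + 8.7 = 12.81
anchor → Form T (Group B): y = (10.5/5.1)(12.81 − 9.2) + 60.9 = 68.3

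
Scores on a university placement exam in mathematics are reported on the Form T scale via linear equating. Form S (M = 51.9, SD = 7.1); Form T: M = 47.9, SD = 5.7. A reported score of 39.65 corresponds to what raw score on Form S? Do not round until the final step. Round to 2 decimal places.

41.62

Invert y = (SD_Y/SD_X)(x − M_X) + M_Y:
x = (SD_X/SD_Y)(y − M_Y) + M_X = (7.1/5.7)(39.65 − 47.9) + 51.9
x = 1.245614 × -8.250 + 51.9 = 41.62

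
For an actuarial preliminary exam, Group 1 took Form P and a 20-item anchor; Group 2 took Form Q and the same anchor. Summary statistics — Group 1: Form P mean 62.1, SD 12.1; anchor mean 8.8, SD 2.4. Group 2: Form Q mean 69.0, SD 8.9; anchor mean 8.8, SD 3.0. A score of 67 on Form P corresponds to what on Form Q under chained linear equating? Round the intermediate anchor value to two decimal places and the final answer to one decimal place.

71.9

Form P → anchor (Group 1): v = (2.4/12.1)(67 − 62.1) + 8.8 = 9.77
anchor → Form Q (Group 2): y = (8.9/3.0)(9.77 − 8.8) + 69.0 = 71.9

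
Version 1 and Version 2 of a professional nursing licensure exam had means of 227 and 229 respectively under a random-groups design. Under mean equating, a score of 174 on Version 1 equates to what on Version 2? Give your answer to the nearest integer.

Mean equating: y = x + (M_Y − M_X) = 174 + (229 − 227) = 176

176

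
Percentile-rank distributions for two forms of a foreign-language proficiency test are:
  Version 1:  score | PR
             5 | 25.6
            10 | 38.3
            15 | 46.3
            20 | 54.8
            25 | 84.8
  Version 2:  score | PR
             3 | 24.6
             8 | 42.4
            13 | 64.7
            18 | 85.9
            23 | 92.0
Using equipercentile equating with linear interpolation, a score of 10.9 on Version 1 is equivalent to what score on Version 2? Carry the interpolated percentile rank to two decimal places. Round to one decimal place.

7.3

PR of 10.9 on Version 1: 38.3 + (10.9 − 10)/(15 − 10) × (46.3 − 38.3) = 39.74
On Version 2, PR 39.74 falls between score 3 (PR 24.6) and 8 (PR 42.4).
Interpolate: 3 + (39.74 − 24.6)/(42.4 − 24.6) × (8 − 3) = 7.3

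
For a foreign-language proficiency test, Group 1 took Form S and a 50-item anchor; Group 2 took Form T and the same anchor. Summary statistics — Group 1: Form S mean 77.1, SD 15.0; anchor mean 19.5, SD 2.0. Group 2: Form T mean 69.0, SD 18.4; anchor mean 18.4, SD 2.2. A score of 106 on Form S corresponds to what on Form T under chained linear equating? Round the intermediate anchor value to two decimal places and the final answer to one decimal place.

110.4

Form S → anchor (Group 1): v = (2.0/15.0)(106 − 77.1) + 19.5 = 23.35
anchor → Form T (Group 2): y = (18.4/2.2)(23.35 − 18.4) + 69.0 = 110.4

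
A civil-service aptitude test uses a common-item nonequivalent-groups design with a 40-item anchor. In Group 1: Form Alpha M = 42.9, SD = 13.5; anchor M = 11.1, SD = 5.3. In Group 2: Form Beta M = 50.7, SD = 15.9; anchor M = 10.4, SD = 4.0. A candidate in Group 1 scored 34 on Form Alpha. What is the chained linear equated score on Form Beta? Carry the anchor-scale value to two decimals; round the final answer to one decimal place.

Form Alpha → anchor (Group 1): v = (5.3/13.5)(34 − 42.9) + 11.1 = 7.61
anchor → Form Beta (Group 2): y = (15.9/4.0)(7.61 − 10.4) + 50.7 = 39.6

39.6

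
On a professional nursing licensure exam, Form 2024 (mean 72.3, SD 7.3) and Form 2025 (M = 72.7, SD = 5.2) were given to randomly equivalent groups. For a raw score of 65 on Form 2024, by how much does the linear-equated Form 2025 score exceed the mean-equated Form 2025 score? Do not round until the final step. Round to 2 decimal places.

Mean-equated: 65 + (72.7 − 72.3) = 65.40
Linear-equated: (5.2/7.3)(65 − 72.3) + 72.7 = 67.500
Difference = 67.500 − 65.40 = 2.10

2.10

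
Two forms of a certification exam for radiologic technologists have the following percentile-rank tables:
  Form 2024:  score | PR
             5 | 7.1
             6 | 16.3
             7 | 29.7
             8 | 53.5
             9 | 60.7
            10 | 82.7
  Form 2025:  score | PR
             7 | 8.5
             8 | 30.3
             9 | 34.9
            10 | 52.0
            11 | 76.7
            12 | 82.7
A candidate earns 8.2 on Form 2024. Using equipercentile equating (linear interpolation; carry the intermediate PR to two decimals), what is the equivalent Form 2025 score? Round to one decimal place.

10.1

PR of 8.2 on Form 2024: 53.5 + (8.2 − 8)/(9 − 8) × (60.7 − 53.5) = 54.94
On Form 2025, PR 54.94 falls between score 10 (PR 52.0) and 11 (PR 76.7).
Interpolate: 10 + (54.94 − 52.0)/(76.7 − 52.0) × (11 − 10) = 10.1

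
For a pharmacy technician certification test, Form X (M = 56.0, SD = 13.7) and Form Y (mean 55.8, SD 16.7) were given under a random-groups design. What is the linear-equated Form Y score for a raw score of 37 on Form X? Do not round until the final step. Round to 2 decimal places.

32.64

Linear equating: y = (SD_Y/SD_X)(x − M_X) + M_Y
y = (16.7/13.7)(37 − 56.0) + 55.8
y = 1.218978 × -19.0 + 55.8 = -23.1606 + 55.8 = 32.64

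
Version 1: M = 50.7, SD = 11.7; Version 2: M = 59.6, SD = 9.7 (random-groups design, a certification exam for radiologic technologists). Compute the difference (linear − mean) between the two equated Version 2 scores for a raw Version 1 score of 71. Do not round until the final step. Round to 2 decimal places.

Mean-equated: 71 + (59.6 − 50.7) = 79.90
Linear-equated: (9.7/11.7)(71 − 50.7) + 59.6 = 76.430
Difference = 76.430 − 79.90 = -3.47

-3.47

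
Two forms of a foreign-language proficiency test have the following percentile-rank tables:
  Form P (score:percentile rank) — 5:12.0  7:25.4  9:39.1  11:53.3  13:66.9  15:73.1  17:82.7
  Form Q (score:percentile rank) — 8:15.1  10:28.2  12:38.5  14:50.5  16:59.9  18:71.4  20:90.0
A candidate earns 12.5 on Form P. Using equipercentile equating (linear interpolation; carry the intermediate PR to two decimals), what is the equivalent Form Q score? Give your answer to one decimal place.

PR of 12.5 on Form P: 53.3 + (12.5 − 11)/(13 − 11) × (66.9 − 53.3) = 63.50
On Form Q, PR 63.50 falls between score 16 (PR 59.9) and 18 (PR 71.4).
Interpolate: 16 + (63.50 − 59.9)/(71.4 − 59.9) × (18 − 16) = 16.6

16.6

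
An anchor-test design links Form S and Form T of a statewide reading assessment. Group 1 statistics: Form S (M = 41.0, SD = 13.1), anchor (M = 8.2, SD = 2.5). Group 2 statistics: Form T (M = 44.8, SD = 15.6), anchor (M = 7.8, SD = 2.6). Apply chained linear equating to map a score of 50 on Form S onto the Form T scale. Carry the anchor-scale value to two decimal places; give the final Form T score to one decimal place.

Form S → anchor (Group 1): v = (2.5/13.1)(50 − 41.0) + 8.2 = 9.92
anchor → Form T (Group 2): y = (15.6/2.6)(9.92 − 7.8) + 44.8 = 57.5

57.5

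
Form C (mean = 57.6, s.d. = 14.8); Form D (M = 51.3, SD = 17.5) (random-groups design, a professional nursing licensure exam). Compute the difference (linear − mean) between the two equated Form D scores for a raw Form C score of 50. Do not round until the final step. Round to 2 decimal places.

Mean-equated: 50 + (51.3 − 57.6) = 43.70
Linear-equated: (17.5/14.8)(50 − 57.6) + 51.3 = 42.314
Difference = 42.314 − 43.70 = -1.39

-1.39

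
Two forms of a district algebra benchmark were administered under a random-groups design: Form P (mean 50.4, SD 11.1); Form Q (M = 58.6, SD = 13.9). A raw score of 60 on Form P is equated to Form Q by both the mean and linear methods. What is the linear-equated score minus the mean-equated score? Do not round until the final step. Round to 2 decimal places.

2.42

Mean-equated: 60 + (58.6 − 50.4) = 68.20
Linear-equated: (13.9/11.1)(60 − 50.4) + 58.6 = 70.622
Difference = 70.622 − 68.20 = 2.42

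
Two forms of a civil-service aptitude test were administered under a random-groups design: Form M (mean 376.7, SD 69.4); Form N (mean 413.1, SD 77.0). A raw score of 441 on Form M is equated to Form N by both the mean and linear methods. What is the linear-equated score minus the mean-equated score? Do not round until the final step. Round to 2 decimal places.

7.04

Mean-equated: 441 + (413.1 − 376.7) = 477.40
Linear-equated: (77.0/69.4)(441 − 376.7) + 413.1 = 484.441
Difference = 484.441 − 477.40 = 7.04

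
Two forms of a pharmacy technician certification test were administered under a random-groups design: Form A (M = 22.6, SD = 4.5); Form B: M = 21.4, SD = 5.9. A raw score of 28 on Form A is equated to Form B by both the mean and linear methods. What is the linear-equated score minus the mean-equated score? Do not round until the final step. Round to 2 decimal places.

1.68

Mean-equated: 28 + (21.4 − 22.6) = 26.80
Linear-equated: (5.9/4.5)(28 − 22.6) + 21.4 = 28.480
Difference = 28.480 − 26.80 = 1.68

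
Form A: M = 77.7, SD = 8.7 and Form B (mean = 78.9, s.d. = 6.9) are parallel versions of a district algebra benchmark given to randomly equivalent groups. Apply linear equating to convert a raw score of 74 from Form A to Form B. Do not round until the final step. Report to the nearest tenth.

76.0

Linear equating: y = (SD_Y/SD_X)(x − M_X) + M_Y
y = (6.9/8.7)(74 − 77.7) + 78.9
y = 0.793103 × -3.7 + 78.9 = -2.9345 + 78.9 = 76.0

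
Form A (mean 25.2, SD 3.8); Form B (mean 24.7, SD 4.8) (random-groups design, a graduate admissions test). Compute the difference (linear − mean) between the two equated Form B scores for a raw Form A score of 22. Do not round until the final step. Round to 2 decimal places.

Mean-equated: 22 + (24.7 − 25.2) = 21.50
Linear-equated: (4.8/3.8)(22 − 25.2) + 24.7 = 20.658
Difference = 20.658 − 21.50 = -0.84

-0.84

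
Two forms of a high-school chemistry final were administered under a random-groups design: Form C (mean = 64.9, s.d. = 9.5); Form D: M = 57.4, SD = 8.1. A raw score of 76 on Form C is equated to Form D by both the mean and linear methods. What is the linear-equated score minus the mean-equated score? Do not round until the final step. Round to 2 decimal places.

Mean-equated: 76 + (57.4 − 64.9) = 68.50
Linear-equated: (8.1/9.5)(76 − 64.9) + 57.4 = 66.864
Difference = 66.864 − 68.50 = -1.64

-1.64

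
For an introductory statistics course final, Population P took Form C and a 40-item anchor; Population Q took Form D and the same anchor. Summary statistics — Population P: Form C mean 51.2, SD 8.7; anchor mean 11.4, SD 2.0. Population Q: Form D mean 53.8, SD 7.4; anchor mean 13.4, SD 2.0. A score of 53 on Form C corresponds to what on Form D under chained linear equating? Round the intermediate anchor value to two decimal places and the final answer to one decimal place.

47.9

Form C → anchor (Population P): v = (2.0/8.7)(53 − 51.2) + 11.4 = 11.81
anchor → Form D (Population Q): y = (7.4/2.0)(11.81 − 13.4) + 53.8 = 47.9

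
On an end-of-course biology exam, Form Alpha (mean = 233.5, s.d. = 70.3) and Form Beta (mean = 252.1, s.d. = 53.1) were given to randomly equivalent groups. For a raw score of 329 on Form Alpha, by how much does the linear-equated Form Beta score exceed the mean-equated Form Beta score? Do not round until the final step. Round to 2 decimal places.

Mean-equated: 329 + (252.1 − 233.5) = 347.60
Linear-equated: (53.1/70.3)(329 − 233.5) + 252.1 = 324.234
Difference = 324.234 − 347.60 = -23.37

-23.37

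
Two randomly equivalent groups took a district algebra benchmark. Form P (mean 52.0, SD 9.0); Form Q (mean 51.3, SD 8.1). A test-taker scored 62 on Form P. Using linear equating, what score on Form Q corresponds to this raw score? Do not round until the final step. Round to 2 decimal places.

60.30

Linear equating: y = (SD_Y/SD_X)(x − M_X) + M_Y
y = (8.1/9.0)(62 − 52.0) + 51.3
y = 0.900000 × 10.0 + 51.3 = 9.0000 + 51.3 = 60.30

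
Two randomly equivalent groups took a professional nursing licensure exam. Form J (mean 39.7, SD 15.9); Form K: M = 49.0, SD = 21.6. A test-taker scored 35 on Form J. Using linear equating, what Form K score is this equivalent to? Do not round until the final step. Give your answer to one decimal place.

42.6

Linear equating: y = (SD_Y/SD_X)(x − M_X) + M_Y
y = (21.6/15.9)(35 − 39.7) + 49.0
y = 1.358491 × -4.7 + 49.0 = -6.3849 + 49.0 = 42.6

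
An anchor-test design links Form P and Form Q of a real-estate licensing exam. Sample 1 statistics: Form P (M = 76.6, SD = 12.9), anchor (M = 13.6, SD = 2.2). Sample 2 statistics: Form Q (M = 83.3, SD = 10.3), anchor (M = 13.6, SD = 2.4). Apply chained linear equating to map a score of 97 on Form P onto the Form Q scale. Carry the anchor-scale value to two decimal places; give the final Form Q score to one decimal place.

Form P → anchor (Sample 1): v = (2.2/12.9)(97 − 76.6) + 13.6 = 17.08
anchor → Form Q (Sample 2): y = (10.3/2.4)(17.08 − 13.6) + 83.3 = 98.2

98.2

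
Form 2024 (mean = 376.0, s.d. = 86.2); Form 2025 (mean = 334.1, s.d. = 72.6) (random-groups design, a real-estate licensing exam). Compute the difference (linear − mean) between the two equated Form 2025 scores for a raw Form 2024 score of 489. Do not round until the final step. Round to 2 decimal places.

Mean-equated: 489 + (334.1 − 376.0) = 447.10
Linear-equated: (72.6/86.2)(489 − 376.0) + 334.1 = 429.272
Difference = 429.272 − 447.10 = -17.83

-17.83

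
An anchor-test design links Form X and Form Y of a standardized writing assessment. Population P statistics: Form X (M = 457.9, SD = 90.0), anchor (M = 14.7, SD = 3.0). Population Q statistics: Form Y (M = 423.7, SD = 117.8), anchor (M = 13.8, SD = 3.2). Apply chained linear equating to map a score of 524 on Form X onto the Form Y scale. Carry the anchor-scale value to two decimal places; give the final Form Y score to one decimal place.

Form X → anchor (Population P): v = (3.0/90.0)(524 − 457.9) + 14.7 = 16.90
anchor → Form Y (Population Q): y = (117.8/3.2)(16.90 − 13.8) + 423.7 = 537.8

537.8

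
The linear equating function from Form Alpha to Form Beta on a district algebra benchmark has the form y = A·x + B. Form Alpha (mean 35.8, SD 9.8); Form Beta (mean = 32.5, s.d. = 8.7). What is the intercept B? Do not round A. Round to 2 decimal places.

A = SD_Y / SD_X = 8.7 / 9.8 = 0.887755
B = M_Y − A·M_X = 32.5 − 0.887755 × 35.8 = 0.72

0.72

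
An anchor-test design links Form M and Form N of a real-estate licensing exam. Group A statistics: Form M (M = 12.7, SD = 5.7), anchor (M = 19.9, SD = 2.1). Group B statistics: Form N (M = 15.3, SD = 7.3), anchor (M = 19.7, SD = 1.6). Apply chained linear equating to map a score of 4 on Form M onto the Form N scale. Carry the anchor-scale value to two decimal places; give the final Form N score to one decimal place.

1.6

Form M → anchor (Group A): v = (2.1/5.7)(4 − 12.7) + 19.9 = 16.69
anchor → Form N (Group B): y = (7.3/1.6)(16.69 − 19.7) + 15.3 = 1.6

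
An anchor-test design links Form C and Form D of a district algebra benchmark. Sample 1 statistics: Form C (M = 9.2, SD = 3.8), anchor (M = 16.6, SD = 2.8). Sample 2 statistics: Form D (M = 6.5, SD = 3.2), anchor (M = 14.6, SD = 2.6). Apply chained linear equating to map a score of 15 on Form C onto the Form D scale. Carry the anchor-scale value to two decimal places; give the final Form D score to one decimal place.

14.2

Form C → anchor (Sample 1): v = (2.8/3.8)(15 − 9.2) + 16.6 = 20.87
anchor → Form D (Sample 2): y = (3.2/2.6)(20.87 − 14.6) + 6.5 = 14.2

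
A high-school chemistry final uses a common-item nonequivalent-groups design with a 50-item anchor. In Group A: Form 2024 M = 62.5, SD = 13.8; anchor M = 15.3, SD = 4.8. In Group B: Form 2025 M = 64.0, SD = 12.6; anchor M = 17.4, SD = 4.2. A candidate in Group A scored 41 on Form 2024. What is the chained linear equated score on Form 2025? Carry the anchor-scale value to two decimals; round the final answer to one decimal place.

Form 2024 → anchor (Group A): v = (4.8/13.8)(41 − 62.5) + 15.3 = 7.82
anchor → Form 2025 (Group B): y = (12.6/4.2)(7.82 − 17.4) + 64.0 = 35.3

35.3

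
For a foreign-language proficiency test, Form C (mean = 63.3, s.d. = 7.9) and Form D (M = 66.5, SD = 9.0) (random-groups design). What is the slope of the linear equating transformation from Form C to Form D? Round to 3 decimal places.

1.139

A = SD_Y / SD_X = 9.0 / 7.9 = 1.139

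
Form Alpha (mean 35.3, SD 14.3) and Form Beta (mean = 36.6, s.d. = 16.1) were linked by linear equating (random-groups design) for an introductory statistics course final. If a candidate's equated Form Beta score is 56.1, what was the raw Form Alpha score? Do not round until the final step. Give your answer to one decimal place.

Invert y = (SD_Y/SD_X)(x − M_X) + M_Y:
x = (SD_X/SD_Y)(y − M_Y) + M_X = (14.3/16.1)(56.1 − 36.6) + 35.3
x = 0.888199 × 19.500 + 35.3 = 52.6

52.6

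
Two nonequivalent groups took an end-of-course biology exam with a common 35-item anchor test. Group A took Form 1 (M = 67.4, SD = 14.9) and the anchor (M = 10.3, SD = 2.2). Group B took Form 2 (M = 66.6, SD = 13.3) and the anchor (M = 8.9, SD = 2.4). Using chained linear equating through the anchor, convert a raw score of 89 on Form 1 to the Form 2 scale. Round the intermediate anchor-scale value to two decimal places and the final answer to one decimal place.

Form 1 → anchor (Group A): v = (2.2/14.9)(89 − 67.4) + 10.3 = 13.49
anchor → Form 2 (Group B): y = (13.3/2.4)(13.49 − 8.9) + 66.6 = 92.0

92.0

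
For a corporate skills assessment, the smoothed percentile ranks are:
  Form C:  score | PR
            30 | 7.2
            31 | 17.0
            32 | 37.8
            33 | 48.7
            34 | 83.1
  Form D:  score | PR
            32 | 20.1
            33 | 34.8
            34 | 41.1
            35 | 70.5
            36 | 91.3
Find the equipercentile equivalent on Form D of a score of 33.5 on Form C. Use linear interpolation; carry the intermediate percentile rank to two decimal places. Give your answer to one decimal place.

PR of 33.5 on Form C: 48.7 + (33.5 − 33)/(34 − 33) × (83.1 − 48.7) = 65.90
On Form D, PR 65.90 falls between score 34 (PR 41.1) and 35 (PR 70.5).
Interpolate: 34 + (65.90 − 41.1)/(70.5 − 41.1) × (35 − 34) = 34.8

34.8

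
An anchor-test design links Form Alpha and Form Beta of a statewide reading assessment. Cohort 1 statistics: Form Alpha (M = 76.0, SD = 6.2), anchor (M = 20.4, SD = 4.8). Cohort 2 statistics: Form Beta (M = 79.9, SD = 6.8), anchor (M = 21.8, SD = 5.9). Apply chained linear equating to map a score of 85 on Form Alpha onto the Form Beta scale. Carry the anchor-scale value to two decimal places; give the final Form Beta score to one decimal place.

86.3

Form Alpha → anchor (Cohort 1): v = (4.8/6.2)(85 − 76.0) + 20.4 = 27.37
anchor → Form Beta (Cohort 2): y = (6.8/5.9)(27.37 − 21.8) + 79.9 = 86.3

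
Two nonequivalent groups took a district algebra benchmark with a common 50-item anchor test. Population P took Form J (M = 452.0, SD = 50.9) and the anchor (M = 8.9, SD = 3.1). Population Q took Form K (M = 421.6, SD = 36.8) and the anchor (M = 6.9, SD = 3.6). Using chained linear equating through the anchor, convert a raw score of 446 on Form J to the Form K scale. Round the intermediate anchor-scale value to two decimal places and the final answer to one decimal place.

Form J → anchor (Population P): v = (3.1/50.9)(446 − 452.0) + 8.9 = 8.53
anchor → Form K (Population Q): y = (36.8/3.6)(8.53 − 6.9) + 421.6 = 438.3

438.3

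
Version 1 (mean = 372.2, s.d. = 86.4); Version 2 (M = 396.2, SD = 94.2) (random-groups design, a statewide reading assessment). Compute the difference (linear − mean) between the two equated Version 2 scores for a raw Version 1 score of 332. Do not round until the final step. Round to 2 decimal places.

Mean-equated: 332 + (396.2 − 372.2) = 356.00
Linear-equated: (94.2/86.4)(332 − 372.2) + 396.2 = 352.371
Difference = 352.371 − 356.00 = -3.63

-3.63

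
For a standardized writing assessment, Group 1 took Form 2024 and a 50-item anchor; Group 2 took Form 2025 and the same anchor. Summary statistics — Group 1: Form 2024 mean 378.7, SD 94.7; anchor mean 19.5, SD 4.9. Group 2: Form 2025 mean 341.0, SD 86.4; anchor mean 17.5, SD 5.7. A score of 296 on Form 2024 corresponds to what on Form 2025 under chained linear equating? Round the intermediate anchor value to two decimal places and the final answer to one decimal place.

Form 2024 → anchor (Group 1): v = (4.9/94.7)(296 − 378.7) + 19.5 = 15.22
anchor → Form 2025 (Group 2): y = (86.4/5.7)(15.22 − 17.5) + 341.0 = 306.4

306.4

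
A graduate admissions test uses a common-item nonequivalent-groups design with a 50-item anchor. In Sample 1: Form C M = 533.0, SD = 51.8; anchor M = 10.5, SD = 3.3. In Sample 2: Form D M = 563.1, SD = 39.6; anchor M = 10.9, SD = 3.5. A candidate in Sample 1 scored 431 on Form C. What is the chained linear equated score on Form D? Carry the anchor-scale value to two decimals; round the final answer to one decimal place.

Form C → anchor (Sample 1): v = (3.3/51.8)(431 − 533.0) + 10.5 = 4.00
anchor → Form D (Sample 2): y = (39.6/3.5)(4.00 − 10.9) + 563.1 = 485.0

485.0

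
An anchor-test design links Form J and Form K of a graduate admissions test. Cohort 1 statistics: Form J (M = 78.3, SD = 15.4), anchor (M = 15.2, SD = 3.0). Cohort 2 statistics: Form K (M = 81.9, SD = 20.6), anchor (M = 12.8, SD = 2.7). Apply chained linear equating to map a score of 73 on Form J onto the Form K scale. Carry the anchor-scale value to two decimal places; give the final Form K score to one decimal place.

Form J → anchor (Cohort 1): v = (3.0/15.4)(73 − 78.3) + 15.2 = 14.17
anchor → Form K (Cohort 2): y = (20.6/2.7)(14.17 − 12.8) + 81.9 = 92.4

92.4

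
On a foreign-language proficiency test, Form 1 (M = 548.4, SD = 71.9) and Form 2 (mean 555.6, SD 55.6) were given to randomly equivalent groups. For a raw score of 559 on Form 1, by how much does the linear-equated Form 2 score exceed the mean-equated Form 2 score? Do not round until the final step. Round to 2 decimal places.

-2.40

Mean-equated: 559 + (555.6 − 548.4) = 566.20
Linear-equated: (55.6/71.9)(559 − 548.4) + 555.6 = 563.797
Difference = 563.797 − 566.20 = -2.40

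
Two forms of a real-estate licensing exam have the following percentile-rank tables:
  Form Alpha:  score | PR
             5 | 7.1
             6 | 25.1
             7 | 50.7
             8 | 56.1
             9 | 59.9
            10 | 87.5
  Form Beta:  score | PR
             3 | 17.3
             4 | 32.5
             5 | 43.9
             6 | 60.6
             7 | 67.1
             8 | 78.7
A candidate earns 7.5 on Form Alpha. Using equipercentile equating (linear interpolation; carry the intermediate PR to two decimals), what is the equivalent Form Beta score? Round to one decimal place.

5.6

PR of 7.5 on Form Alpha: 50.7 + (7.5 − 7)/(8 − 7) × (56.1 − 50.7) = 53.40
On Form Beta, PR 53.40 falls between score 5 (PR 43.9) and 6 (PR 60.6).
Interpolate: 5 + (53.40 − 43.9)/(60.6 − 43.9) × (6 − 5) = 5.6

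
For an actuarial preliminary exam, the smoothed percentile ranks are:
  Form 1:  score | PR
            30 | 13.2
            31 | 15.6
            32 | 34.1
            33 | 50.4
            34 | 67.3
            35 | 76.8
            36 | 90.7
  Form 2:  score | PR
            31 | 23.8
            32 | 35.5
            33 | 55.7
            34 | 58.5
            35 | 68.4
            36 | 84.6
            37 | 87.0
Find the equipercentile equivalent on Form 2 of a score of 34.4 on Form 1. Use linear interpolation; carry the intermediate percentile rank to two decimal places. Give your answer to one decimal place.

PR of 34.4 on Form 1: 67.3 + (34.4 − 34)/(35 − 34) × (76.8 − 67.3) = 71.10
On Form 2, PR 71.10 falls between score 35 (PR 68.4) and 36 (PR 84.6).
Interpolate: 35 + (71.10 − 68.4)/(84.6 − 68.4) × (36 − 35) = 35.2

35.2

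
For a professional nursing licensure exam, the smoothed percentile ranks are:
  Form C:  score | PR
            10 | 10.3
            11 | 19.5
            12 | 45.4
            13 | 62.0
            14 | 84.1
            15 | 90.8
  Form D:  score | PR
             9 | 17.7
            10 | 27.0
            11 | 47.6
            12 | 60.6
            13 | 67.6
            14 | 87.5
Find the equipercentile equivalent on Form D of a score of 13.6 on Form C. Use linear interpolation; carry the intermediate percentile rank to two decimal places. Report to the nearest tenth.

PR of 13.6 on Form C: 62.0 + (13.6 − 13)/(14 − 13) × (84.1 − 62.0) = 75.26
On Form D, PR 75.26 falls between score 13 (PR 67.6) and 14 (PR 87.5).
Interpolate: 13 + (75.26 − 67.6)/(87.5 − 67.6) × (14 − 13) = 13.4

13.4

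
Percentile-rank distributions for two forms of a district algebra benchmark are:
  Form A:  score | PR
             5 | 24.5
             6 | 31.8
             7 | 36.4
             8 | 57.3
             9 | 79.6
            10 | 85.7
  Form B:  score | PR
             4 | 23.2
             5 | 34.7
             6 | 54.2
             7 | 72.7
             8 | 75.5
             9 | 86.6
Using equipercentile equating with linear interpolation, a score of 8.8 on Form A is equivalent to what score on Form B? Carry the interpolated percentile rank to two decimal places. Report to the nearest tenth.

7.9

PR of 8.8 on Form A: 57.3 + (8.8 − 8)/(9 − 8) × (79.6 − 57.3) = 75.14
On Form B, PR 75.14 falls between score 7 (PR 72.7) and 8 (PR 75.5).
Interpolate: 7 + (75.14 − 72.7)/(75.5 − 72.7) × (8 − 7) = 7.9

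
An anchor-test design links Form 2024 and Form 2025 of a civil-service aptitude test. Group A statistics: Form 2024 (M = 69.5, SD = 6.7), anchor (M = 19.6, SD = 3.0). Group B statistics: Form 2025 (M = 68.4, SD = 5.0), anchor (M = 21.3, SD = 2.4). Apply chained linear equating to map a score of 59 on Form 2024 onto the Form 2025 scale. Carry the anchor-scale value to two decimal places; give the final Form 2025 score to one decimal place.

Form 2024 → anchor (Group A): v = (3.0/6.7)(59 − 69.5) + 19.6 = 14.90
anchor → Form 2025 (Group B): y = (5.0/2.4)(14.90 − 21.3) + 68.4 = 55.1

55.1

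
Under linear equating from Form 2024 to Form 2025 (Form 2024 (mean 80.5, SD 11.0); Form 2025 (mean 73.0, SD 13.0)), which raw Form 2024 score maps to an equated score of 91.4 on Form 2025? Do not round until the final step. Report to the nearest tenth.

Invert y = (SD_Y/SD_X)(x − M_X) + M_Y:
x = (SD_X/SD_Y)(y − M_Y) + M_X = (11.0/13.0)(91.4 − 73.0) + 80.5
x = 0.846154 × 18.400 + 80.5 = 96.1

96.1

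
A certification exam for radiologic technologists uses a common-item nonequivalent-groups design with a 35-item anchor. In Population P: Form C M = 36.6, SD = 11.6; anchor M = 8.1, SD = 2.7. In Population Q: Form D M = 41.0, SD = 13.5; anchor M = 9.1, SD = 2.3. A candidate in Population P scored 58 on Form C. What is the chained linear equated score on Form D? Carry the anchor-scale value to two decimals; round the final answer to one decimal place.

64.4

Form C → anchor (Population P): v = (2.7/11.6)(58 − 36.6) + 8.1 = 13.08
anchor → Form D (Population Q): y = (13.5/2.3)(13.08 − 9.1) + 41.0 = 64.4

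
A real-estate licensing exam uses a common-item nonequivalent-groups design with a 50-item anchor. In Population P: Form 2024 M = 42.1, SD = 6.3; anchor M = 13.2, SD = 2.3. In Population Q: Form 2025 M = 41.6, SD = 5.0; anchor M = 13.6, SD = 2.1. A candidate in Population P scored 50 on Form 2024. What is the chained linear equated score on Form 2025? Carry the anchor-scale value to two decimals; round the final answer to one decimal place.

Form 2024 → anchor (Population P): v = (2.3/6.3)(50 − 42.1) + 13.2 = 16.08
anchor → Form 2025 (Population Q): y = (5.0/2.1)(16.08 − 13.6) + 41.6 = 47.5

47.5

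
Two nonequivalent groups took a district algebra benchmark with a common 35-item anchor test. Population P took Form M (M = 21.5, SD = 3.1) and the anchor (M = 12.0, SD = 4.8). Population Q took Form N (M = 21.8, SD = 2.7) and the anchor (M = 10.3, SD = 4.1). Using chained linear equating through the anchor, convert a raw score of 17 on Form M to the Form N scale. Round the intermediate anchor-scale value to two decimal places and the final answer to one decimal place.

18.3

Form M → anchor (Population P): v = (4.8/3.1)(17 − 21.5) + 12.0 = 5.03
anchor → Form N (Population Q): y = (2.7/4.1)(5.03 − 10.3) + 21.8 = 18.3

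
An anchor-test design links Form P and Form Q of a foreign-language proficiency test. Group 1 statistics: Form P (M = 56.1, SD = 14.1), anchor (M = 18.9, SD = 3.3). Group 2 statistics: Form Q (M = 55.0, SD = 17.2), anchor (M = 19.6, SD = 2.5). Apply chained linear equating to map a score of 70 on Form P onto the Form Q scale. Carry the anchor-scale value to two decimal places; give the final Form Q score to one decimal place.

72.5

Form P → anchor (Group 1): v = (3.3/14.1)(70 − 56.1) + 18.9 = 22.15
anchor → Form Q (Group 2): y = (17.2/2.5)(22.15 − 19.6) + 55.0 = 72.5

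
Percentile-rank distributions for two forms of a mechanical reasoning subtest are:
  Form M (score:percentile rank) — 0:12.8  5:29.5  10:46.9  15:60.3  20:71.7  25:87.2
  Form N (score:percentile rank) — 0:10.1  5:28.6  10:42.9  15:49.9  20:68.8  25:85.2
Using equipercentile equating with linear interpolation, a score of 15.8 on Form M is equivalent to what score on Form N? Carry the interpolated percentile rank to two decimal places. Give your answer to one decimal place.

PR of 15.8 on Form M: 60.3 + (15.8 − 15)/(20 − 15) × (71.7 − 60.3) = 62.12
On Form N, PR 62.12 falls between score 15 (PR 49.9) and 20 (PR 68.8).
Interpolate: 15 + (62.12 − 49.9)/(68.8 − 49.9) × (20 − 15) = 18.2

18.2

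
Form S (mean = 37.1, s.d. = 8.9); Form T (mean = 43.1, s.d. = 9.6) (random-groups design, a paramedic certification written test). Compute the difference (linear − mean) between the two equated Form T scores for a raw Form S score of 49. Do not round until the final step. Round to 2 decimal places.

0.94

Mean-equated: 49 + (43.1 − 37.1) = 55.00
Linear-equated: (9.6/8.9)(49 − 37.1) + 43.1 = 55.936
Difference = 55.936 − 55.00 = 0.94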